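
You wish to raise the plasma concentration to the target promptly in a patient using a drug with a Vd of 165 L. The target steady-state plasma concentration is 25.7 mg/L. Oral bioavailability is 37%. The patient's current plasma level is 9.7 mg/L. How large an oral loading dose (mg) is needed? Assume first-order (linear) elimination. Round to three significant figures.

Concentration deficit ΔC = 25.7 − 9.7 = 16.00 mg/L
LD = Vd × ΔC / F = 165.0 × 16.00 / 0.37 = 7135 mg

7140 mg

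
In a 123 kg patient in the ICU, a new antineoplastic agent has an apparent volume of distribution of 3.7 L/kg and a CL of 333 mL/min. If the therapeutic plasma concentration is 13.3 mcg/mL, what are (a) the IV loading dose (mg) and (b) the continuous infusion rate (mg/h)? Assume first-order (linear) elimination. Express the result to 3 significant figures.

Vd = 3.7 L/kg × 123 kg = 455.1 L
Loading: fill Vd to C_target → 455.1 L × 13.3 mg/L = 6053 mg
CL = 333 mL/min × 60/1000 = 19.98 L/h
Maintenance: replace elimination → rate = CL × Css = 19.98 × 13.3 = 265.7 mg/h

(a) 6050 mg; (b) 266 mg/h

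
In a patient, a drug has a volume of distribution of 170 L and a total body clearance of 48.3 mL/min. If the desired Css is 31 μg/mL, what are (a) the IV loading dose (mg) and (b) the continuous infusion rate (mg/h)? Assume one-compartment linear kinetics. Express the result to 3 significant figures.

(a) 5270 mg; (b) 89.8 mg/h

Loading: fill Vd to C_target → 170.0 L × 31 mg/L = 5270 mg
CL = 48.3 mL/min = 48.3 × 0.06 = 2.898 L/h
Maintenance infusion rate = CL × Css = 2.898 × 31 = 89.84 mg/h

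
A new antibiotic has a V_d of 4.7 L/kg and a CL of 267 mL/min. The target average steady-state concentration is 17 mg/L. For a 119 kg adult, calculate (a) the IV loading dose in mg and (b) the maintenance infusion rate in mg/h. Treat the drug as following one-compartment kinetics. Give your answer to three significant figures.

Total Vd = 4.7 × 119 = 559.3 L
Loading: fill Vd to C_target → 559.3 L × 17 mg/L = 9508 mg
CL = 267 mL/min = 267 × 0.06 = 16.02 L/h
Maintenance infusion rate = CL × Css = 16.02 × 17 = 272.3 mg/h

(a) 9510 mg; (b) 272 mg/h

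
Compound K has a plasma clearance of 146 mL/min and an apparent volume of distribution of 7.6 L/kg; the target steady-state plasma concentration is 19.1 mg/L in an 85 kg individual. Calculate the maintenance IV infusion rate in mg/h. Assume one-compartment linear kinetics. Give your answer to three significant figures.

CL = 146 mL/min × 60/1000 = 8.760 L/h
R₀ = 8.760 × 19.1 = 167.3 mg/h

167 mg/h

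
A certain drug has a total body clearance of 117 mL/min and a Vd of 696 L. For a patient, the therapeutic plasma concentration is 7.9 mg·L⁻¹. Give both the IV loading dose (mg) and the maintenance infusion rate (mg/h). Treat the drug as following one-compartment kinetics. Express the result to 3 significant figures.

(a) 5500 mg; (b) 55.5 mg/h

LD = Vd · C_target = 696.0 × 7.9 = 5498 mg
CL = 117 mL/min × 60/1000 = 7.020 L/h
Maintenance infusion rate = CL × Css = 7.020 × 7.9 = 55.46 mg/h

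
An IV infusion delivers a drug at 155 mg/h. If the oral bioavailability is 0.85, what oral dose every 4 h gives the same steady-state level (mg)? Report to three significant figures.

729 mg

To maintain the same Css, the systemic dosing rate must be unchanged: F·D/τ = infusion rate.
D = rate × τ / F = 155 × 4 / 0.85 = 729.4 mg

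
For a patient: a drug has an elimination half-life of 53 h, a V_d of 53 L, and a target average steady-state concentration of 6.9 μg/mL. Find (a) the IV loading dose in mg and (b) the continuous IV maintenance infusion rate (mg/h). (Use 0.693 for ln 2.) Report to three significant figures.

(a) 366 mg; (b) 4.78 mg/h

LD = Vd × C = 53.00 × 6.9 = 365.7 mg
CL = 0.693 × Vd / t½ = 0.693 × 53.00 / 53 = 0.6930 L/h
Infusion rate = CL × Css = 0.6930 × 6.9 = 4.782 mg/h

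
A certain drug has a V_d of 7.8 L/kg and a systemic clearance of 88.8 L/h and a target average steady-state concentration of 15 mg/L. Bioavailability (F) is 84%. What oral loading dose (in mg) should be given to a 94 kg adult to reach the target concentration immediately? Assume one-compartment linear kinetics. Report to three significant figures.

Vd = 7.8 L/kg × 94 kg = 733.2 L
The loading dose fills Vd to the target concentration.
LD = Vd × C / F = 733.2 × 15.00 / 0.84 = 13090 mg

13100 mg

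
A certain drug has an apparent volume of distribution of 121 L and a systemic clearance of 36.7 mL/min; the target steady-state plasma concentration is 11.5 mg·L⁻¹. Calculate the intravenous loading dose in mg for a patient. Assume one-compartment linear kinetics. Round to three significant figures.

1390 mg

LD = Vd × C = 121.0 × 11.50 = 1392 mg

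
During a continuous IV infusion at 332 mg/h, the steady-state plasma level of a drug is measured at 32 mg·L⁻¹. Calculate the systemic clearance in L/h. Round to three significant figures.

At steady state, infusion rate = CL × Css, so CL = rate / Css.
CL = 332 / 32 = 10.38 L/h

10.4 L/h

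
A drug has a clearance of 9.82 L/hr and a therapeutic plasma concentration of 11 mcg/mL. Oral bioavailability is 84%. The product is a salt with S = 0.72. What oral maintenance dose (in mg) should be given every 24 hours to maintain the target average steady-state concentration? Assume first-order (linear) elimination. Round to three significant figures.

D = CL × Css × τ / F / S = 9.820 × 11 × 24 / 0.84 / 0.72 = 4287 mg

4290 mg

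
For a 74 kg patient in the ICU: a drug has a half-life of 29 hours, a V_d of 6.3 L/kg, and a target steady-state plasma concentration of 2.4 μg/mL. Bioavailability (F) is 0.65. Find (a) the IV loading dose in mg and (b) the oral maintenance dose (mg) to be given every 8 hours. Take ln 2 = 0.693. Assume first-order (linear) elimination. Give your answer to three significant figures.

(a) 1120 mg; (b) 329 mg

Total Vd = 6.3 × 74 = 466.2 L
LD = Vd × C = 466.2 × 2.4 = 1119 mg
CL = 0.693 × Vd / t½ = 0.693 × 466.2 / 29 = 11.14 L/h
D = CL × Css × τ / F = 11.14 × 2.4 × 8 / 0.65 = 329.1 mg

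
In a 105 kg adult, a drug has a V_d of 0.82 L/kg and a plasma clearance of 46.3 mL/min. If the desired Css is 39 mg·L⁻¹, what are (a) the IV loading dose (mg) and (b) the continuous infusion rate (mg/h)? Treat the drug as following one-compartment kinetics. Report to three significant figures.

(a) 3360 mg; (b) 108 mg/h

Vd = 0.82 L/kg × 105 kg = 86.10 L
LD = Vd · C_target = 86.10 × 39 = 3358 mg
Convert clearance: 46.3 mL/min × 60 min/h ÷ 1000 mL/L = 2.778 L/h
Infusion rate = 2.778 L/h × 39 mg/L = 108.3 mg/h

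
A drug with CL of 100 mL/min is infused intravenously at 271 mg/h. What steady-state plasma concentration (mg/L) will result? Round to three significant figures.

CL = 100 mL/min × 60/1000 = 6.000 L/h
Css = rate / CL = 271 / 6.000 = 45.17 mg/L

45.2 mg/L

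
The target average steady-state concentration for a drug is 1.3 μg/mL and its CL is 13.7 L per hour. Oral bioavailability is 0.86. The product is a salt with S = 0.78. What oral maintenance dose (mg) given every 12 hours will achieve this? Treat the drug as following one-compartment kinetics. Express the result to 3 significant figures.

319 mg

D = CL × Css × τ / F / S = 13.70 × 1.3 × 12 / 0.86 / 0.78 = 318.6 mg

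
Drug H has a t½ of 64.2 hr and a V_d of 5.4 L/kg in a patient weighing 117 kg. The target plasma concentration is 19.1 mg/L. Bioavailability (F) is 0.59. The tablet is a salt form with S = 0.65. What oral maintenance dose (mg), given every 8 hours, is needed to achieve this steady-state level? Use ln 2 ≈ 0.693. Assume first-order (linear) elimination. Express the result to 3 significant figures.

2720 mg

Total Vd = 5.4 × 117 = 631.8 L
k = 0.693/64.2 = 0.01079 h⁻¹, so CL = k·Vd = 0.01079 × 631.8 = 6.817 L/h
D = CL × Css × τ / F / S = 6.817 × 19.1 × 8 / 0.59 / 0.65 = 2716 mg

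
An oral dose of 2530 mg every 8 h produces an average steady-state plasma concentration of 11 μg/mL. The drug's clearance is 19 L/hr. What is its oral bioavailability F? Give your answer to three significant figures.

0.661

F·D/τ = CL·Css at steady state → F = CL·Css·τ / D.
F = 19 × 11 × 8 / 2530 = 0.661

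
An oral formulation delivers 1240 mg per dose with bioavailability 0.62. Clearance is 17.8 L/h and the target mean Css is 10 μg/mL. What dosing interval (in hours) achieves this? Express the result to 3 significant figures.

F·D/τ = CL·Css → τ = F·D / (CL·Css).
τ = 0.62 × 1240 / (17.8 × 10) = 4.319 h

4.32 h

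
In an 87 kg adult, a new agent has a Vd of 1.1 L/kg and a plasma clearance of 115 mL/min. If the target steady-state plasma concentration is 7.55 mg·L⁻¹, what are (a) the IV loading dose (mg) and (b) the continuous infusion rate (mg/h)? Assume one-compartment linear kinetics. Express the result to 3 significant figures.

(a) 723 mg; (b) 52.1 mg/h

Vd = 1.1 L/kg × 87 kg = 95.70 L
Loading: fill Vd to C_target → 95.70 L × 7.55 mg/L = 722.5 mg
Convert clearance: 115 mL/min × 60 min/h ÷ 1000 mL/L = 6.900 L/h
Maintenance infusion rate = CL × Css = 6.900 × 7.55 = 52.10 mg/h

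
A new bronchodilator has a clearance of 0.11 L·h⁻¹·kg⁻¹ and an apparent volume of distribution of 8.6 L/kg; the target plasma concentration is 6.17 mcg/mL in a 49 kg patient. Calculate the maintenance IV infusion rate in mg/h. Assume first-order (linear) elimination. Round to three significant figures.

CL = 0.11 L·h⁻¹·kg⁻¹ × 49 kg = 5.390 L/h
Infusion rate = CL · Css = 5.390 L/h × 6.17 mg/L = 33.26 mg/h

33.3 mg/h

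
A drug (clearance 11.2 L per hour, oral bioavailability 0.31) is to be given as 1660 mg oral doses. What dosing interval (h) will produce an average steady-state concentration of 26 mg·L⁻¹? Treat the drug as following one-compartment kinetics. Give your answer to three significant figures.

1.77 h

F·D/τ = CL·Css → τ = F·D / (CL·Css).
τ = 0.31 × 1660 / (11.2 × 26) = 1.767 h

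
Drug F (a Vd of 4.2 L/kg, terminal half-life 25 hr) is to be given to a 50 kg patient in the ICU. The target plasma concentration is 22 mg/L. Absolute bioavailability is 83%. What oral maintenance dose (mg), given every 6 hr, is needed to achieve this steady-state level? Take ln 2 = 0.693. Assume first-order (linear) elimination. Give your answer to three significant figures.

Total Vd = 4.2 × 50 = 210.0 L
CL = ln 2 · Vd / t½ = 0.693 × 210.0 / 25 = 5.821 L/h
D = CL × Css × τ / F = 5.821 × 22 × 6 / 0.83 = 925.7 mg

926 mg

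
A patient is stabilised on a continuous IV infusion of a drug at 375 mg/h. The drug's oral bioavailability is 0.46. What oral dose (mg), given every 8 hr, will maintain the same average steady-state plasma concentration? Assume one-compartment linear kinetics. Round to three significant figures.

6520 mg

To maintain the same Css, the systemic dosing rate must be unchanged: F·D/τ = infusion rate.
D = rate × τ / F = 375 × 8 / 0.46 = 6522 mg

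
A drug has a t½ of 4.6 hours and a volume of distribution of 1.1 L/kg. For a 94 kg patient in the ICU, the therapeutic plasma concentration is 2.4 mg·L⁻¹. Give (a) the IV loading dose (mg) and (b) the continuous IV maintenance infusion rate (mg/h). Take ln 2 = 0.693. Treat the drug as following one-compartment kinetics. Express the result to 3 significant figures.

(a) 248 mg; (b) 37.4 mg/h

Vd = 1.1 L/kg × 94 kg = 103.4 L
LD = Vd × C = 103.4 × 2.4 = 248.2 mg
CL = 0.693 × Vd / t½ = 0.693 × 103.4 / 4.6 = 15.58 L/h
Infusion rate = CL × Css = 15.58 × 2.4 = 37.39 mg/h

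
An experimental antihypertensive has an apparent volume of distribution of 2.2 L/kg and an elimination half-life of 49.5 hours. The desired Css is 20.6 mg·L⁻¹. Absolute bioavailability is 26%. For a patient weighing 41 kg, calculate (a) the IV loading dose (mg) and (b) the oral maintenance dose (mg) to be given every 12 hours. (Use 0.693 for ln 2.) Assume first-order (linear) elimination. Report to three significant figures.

Vd = 2.2 L/kg × 41 kg = 90.20 L
LD = Vd × C = 90.20 × 20.6 = 1858 mg
CL = 0.693 × Vd / t½ = 0.693 × 90.20 / 49.5 = 1.263 L/h
D = CL × Css × τ / F = 1.263 × 20.6 × 12 / 0.26 = 1201 mg

(a) 1860 mg; (b) 1200 mg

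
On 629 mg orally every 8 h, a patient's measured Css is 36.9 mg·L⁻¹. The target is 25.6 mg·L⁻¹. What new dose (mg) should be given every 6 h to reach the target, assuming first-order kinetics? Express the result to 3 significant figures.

For first-order elimination, Css ∝ F·D/(CL·τ); F and CL are unchanged, so Css ∝ D/τ.
D₂ = D₁ × (Css,target / Css,current) × (τ₂/τ₁) = 629 × (25.6/36.9) × (6/8) = 327.3 mg

327 mg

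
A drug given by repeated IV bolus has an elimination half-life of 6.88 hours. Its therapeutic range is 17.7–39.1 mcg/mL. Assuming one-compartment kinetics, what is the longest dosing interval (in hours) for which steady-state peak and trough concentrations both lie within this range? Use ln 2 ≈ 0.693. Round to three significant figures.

7.87 h

k = 0.693 / t½ = 0.693 / 6.88 = 0.1007 h⁻¹
Between IV bolus doses, concentration decays as C = C₀·e^(−kτ), so C_peak/C_trough = e^(kτ).
τ_max = ln(C_peak/C_trough) / k = ln(39.1/17.7) / 0.1007 = 0.7926 / 0.1007 = 7.871 h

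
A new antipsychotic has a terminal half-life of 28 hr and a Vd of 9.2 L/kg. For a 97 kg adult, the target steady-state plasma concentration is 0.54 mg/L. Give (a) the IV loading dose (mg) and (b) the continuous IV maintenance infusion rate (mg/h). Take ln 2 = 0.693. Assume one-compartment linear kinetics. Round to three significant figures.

(a) 482 mg; (b) 11.9 mg/h

Vd(total) = 97 kg × 9.2 L/kg = 892.4 L
LD = Vd × C = 892.4 × 0.54 = 481.9 mg
CL = 0.693 × Vd / t½ = 0.693 × 892.4 / 28 = 22.09 L/h
Infusion rate = CL × Css = 22.09 × 0.54 = 11.93 mg/h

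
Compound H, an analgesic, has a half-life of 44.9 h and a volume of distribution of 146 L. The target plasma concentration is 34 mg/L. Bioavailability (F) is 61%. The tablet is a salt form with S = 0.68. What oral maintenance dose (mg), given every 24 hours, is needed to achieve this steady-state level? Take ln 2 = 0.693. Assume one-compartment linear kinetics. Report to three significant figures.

CL = ln 2 · Vd / t½ = 0.693 × 146.0 / 44.9 = 2.253 L/h
D = CL × Css × τ / F / S = 2.253 × 34 × 24 / 0.61 / 0.68 = 4432 mg

4430 mg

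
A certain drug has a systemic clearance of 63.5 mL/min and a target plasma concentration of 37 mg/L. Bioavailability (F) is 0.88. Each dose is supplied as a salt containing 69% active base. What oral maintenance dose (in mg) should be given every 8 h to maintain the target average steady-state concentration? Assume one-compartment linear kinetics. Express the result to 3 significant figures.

CL = 63.5 mL/min × 60/1000 = 3.810 L/h
D = CL × Css × τ / F / S = 3.810 × 37 × 8 / 0.88 / 0.69 = 1857 mg

1860 mg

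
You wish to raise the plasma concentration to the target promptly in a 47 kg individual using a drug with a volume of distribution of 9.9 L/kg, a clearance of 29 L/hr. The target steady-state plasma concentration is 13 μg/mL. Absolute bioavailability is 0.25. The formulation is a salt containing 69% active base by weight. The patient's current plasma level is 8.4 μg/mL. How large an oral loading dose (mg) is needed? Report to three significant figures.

12400 mg

Vd(total) = 47 kg × 9.9 L/kg = 465.3 L
Concentration deficit ΔC = 13 − 8.4 = 4.600 mg/L
LD = Vd × ΔC / F / S = 465.3 × 4.600 / 0.25 / 0.69 = 12410 mg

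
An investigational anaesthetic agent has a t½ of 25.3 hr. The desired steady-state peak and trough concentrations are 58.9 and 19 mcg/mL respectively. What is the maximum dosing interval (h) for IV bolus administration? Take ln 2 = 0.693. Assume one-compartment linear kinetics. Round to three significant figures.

41.3 h

k = 0.693 / t½ = 0.693 / 25.3 = 0.02739 h⁻¹
Between IV bolus doses, concentration decays as C = C₀·e^(−kτ), so C_peak/C_trough = e^(kτ).
τ_max = ln(C_peak/C_trough) / k = ln(58.9/19) / 0.02739 = 1.131 / 0.02739 = 41.29 h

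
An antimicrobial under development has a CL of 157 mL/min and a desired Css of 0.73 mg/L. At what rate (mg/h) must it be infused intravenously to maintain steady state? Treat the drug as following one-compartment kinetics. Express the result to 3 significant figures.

6.88 mg/h

Convert clearance: 157 mL/min × 60 min/h ÷ 1000 mL/L = 9.420 L/h
Rate = CL × Css = 9.420 × 0.73 = 6.877 mg/h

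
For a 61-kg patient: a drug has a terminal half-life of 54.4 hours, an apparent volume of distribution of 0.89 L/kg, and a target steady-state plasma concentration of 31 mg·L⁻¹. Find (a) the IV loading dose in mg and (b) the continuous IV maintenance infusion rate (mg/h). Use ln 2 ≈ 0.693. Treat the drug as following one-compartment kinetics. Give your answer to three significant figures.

Total Vd = 0.89 × 61 = 54.29 L
LD = Vd × C = 54.29 × 31 = 1683 mg
CL = 0.693 × Vd / t½ = 0.693 × 54.29 / 54.4 = 0.6916 L/h
Infusion rate = CL × Css = 0.6916 × 31 = 21.44 mg/h

(a) 1680 mg; (b) 21.4 mg/h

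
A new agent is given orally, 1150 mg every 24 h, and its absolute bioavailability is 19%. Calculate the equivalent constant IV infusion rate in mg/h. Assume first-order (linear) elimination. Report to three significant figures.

9.10 mg/h

Equivalent systemic input: infusion rate = F·D/τ.
Rate = 0.19 × 1150 / 24 = 9.104 mg/h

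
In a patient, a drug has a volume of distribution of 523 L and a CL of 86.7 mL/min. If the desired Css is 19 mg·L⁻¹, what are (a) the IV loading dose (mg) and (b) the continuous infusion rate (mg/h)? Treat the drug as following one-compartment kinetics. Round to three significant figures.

(a) 9940 mg; (b) 98.8 mg/h

Loading: fill Vd to C_target → 523.0 L × 19 mg/L = 9937 mg
CL = 86.7 mL/min = 86.7 × 0.06 = 5.202 L/h
Maintenance: replace elimination → rate = CL × Css = 5.202 × 19 = 98.84 mg/h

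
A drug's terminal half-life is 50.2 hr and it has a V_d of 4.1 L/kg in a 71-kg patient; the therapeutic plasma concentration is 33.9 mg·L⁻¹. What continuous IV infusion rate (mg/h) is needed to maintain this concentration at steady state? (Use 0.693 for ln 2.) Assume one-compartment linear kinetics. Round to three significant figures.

Vd = 4.1 L/kg × 71 kg = 291.1 L
k = 0.693/50.2 = 0.01380 h⁻¹, so CL = k·Vd = 0.01380 × 291.1 = 4.017 L/h
Infusion rate = CL × Css = 4.017 × 33.9 = 136.2 mg/h

136 mg/h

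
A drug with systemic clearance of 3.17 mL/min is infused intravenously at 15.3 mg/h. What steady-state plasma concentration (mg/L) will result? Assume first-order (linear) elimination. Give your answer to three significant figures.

CL = 3.17 mL/min × 60/1000 = 0.1902 L/h
Css = rate / CL = 15.3 / 0.1902 = 80.44 mg/L

80.4 mg/L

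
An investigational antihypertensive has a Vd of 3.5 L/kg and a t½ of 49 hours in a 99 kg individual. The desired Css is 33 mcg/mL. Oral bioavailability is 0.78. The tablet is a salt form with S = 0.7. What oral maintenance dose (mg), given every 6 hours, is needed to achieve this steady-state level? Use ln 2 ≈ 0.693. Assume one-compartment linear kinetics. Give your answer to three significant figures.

1780 mg

Vd = 3.5 L/kg × 99 kg = 346.5 L
CL = 0.693 × Vd / t½ = 0.693 × 346.5 / 49 = 4.901 L/h
D = CL × Css × τ / F / S = 4.901 × 33 × 6 / 0.78 / 0.7 = 1777 mg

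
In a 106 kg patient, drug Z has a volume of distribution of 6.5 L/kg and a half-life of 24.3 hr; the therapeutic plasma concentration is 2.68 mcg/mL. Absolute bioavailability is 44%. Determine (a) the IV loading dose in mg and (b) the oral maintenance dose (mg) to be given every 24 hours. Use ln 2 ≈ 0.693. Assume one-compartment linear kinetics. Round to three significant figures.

Vd(total) = 106 kg × 6.5 L/kg = 689.0 L
LD = Vd × C = 689.0 × 2.68 = 1847 mg
CL = 0.693 × Vd / t½ = 0.693 × 689.0 / 24.3 = 19.65 L/h
D = CL × Css × τ / F = 19.65 × 2.68 × 24 / 0.44 = 2872 mg

(a) 1850 mg; (b) 2870 mg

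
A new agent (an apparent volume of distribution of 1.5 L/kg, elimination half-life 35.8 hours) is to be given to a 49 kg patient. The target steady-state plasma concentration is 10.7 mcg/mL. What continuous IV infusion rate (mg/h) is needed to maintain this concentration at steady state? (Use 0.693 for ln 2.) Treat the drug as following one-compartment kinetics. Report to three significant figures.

Vd = 1.5 L/kg × 49 kg = 73.50 L
CL = 0.693 × Vd / t½ = 0.693 × 73.50 / 35.8 = 1.423 L/h
Infusion rate = CL × Css = 1.423 × 10.7 = 15.23 mg/h

15.2 mg/h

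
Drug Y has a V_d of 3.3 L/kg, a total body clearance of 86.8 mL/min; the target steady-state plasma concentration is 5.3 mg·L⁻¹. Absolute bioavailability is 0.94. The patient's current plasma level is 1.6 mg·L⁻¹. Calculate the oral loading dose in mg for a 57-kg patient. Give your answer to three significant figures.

Total Vd = 3.3 × 57 = 188.1 L
The loading dose fills Vd to the target concentration.
Concentration deficit ΔC = 5.3 − 1.6 = 3.700 mg/L
LD = Vd × ΔC / F = 188.1 × 3.700 / 0.94 = 740.4 mg

740 mg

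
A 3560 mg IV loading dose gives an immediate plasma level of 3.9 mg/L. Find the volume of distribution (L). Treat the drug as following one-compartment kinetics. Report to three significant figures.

913 L

Immediately after an IV bolus, C₀ = Dose / Vd, so Vd = Dose / C₀.
Vd = 3560 / 3.9 = 912.8 L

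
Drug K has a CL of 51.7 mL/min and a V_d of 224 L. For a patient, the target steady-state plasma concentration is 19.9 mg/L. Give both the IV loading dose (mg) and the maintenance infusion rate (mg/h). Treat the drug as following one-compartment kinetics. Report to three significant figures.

(a) 4460 mg; (b) 61.7 mg/h

Loading: fill Vd to C_target → 224.0 L × 19.9 mg/L = 4458 mg
Convert clearance: 51.7 mL/min × 60 min/h ÷ 1000 mL/L = 3.102 L/h
Maintenance: replace elimination → rate = CL × Css = 3.102 × 19.9 = 61.73 mg/h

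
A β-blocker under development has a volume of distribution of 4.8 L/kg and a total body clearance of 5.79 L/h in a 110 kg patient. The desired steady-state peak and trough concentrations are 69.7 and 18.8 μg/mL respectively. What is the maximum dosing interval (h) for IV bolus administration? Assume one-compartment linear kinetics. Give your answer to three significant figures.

119 h

Vd(total) = 110 kg × 4.8 L/kg = 528.0 L
k = CL / Vd = 5.790 / 528.0 = 0.01097 h⁻¹
Between IV bolus doses, concentration decays as C = C₀·e^(−kτ), so C_peak/C_trough = e^(kτ).
τ_max = ln(C_peak/C_trough) / k = ln(69.7/18.8) / 0.01097 = 1.310 / 0.01097 = 119.4 h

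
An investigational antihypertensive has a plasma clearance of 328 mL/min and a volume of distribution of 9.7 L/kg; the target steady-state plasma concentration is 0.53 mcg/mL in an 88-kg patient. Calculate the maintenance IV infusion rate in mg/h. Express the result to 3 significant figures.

Convert clearance: 328 mL/min × 60 min/h ÷ 1000 mL/L = 19.68 L/h
R₀ = 19.68 × 0.53 = 10.43 mg/h

10.4 mg/h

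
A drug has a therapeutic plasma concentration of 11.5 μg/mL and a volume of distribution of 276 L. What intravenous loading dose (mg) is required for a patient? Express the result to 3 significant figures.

The loading dose fills Vd to the target concentration.
LD = Vd × C = 276.0 × 11.50 = 3174 mg

3170 mg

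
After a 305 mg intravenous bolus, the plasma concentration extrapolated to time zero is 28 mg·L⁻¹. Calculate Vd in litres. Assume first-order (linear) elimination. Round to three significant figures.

10.9 L

Immediately after an IV bolus, C₀ = Dose / Vd, so Vd = Dose / C₀.
Vd = 305 / 28 = 10.89 L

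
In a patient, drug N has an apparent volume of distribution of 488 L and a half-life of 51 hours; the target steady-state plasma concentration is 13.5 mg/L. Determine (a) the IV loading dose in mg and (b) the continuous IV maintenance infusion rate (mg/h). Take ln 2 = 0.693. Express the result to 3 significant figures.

(a) 6590 mg; (b) 89.5 mg/h

LD = Vd × C = 488.0 × 13.5 = 6588 mg
CL = 0.693 × Vd / t½ = 0.693 × 488.0 / 51 = 6.631 L/h
Infusion rate = CL × Css = 6.631 × 13.5 = 89.52 mg/h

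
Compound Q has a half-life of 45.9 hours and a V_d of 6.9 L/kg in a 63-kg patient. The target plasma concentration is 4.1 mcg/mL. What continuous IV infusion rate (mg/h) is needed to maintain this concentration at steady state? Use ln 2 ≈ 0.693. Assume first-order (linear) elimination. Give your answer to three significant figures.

Vd = 6.9 L/kg × 63 kg = 434.7 L
CL = ln 2 · Vd / t½ = 0.693 × 434.7 / 45.9 = 6.563 L/h
Infusion rate = CL × Css = 6.563 × 4.1 = 26.91 mg/h

26.9 mg/h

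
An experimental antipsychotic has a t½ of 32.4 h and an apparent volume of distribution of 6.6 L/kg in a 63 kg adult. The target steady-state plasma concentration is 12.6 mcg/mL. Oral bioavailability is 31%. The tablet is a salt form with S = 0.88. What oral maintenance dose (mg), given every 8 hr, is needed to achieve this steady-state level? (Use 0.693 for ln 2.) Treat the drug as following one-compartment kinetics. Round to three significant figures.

3290 mg

Total Vd = 6.6 × 63 = 415.8 L
k = 0.693/32.4 = 0.02139 h⁻¹, so CL = k·Vd = 0.02139 × 415.8 = 8.894 L/h
D = CL × Css × τ / F / S = 8.894 × 12.6 × 8 / 0.31 / 0.88 = 3286 mg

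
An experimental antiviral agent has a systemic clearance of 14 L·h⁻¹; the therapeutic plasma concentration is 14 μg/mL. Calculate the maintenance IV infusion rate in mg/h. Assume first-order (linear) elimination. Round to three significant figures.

Infusion rate = CL · Css = 14.00 L/h × 14 mg/L = 196.0 mg/h

196 mg/h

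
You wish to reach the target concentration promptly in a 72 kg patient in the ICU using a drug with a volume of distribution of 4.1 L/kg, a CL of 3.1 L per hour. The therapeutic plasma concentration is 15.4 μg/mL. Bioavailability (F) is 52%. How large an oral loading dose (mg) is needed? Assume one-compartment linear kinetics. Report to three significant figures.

8740 mg

Vd = 4.1 L/kg × 72 kg = 295.2 L
LD = Vd × C / F = 295.2 × 15.40 / 0.52 = 8742 mg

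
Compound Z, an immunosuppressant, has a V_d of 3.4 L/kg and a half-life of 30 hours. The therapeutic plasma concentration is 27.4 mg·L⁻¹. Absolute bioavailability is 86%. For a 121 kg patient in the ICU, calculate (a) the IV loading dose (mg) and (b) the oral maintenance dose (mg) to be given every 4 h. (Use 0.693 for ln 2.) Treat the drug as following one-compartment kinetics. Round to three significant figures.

Vd = 3.4 L/kg × 121 kg = 411.4 L
LD = Vd × C = 411.4 × 27.4 = 11270 mg
CL = 0.693 × Vd / t½ = 0.693 × 411.4 / 30 = 9.503 L/h
D = CL × Css × τ / F = 9.503 × 27.4 × 4 / 0.86 = 1211 mg

(a) 11300 mg; (b) 1210 mg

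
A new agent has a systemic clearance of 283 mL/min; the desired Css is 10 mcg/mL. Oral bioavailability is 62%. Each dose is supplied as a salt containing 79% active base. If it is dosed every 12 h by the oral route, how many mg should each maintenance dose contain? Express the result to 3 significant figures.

Convert clearance: 283 mL/min × 60 min/h ÷ 1000 mL/L = 16.98 L/h
D = CL × Css × τ / F / S = 16.98 × 10 × 12 / 0.62 / 0.79 = 4160 mg

4160 mg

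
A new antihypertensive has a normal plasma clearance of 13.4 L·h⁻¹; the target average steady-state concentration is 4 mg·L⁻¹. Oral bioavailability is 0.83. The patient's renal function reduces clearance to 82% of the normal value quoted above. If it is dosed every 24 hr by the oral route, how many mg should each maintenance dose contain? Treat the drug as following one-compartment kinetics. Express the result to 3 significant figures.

1270 mg

Patient clearance = 0.82 × 13.40 = 10.99 L/h
D = CL × Css × τ / F = 10.99 × 4 × 24 / 0.83 = 1271 mg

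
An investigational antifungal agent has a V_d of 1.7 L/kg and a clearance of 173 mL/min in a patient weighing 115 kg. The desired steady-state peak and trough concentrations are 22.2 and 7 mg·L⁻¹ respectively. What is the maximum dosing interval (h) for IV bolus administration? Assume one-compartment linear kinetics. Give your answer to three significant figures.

Vd(total) = 115 kg × 1.7 L/kg = 195.5 L
CL = 173 mL/min × 60/1000 = 10.38 L/h
k = CL / Vd = 10.38 / 195.5 = 0.05309 h⁻¹
Between IV bolus doses, concentration decays as C = C₀·e^(−kτ), so C_peak/C_trough = e^(kτ).
τ_max = ln(C_peak/C_trough) / k = ln(22.2/7) / 0.05309 = 1.154 / 0.05309 = 21.74 h

21.7 h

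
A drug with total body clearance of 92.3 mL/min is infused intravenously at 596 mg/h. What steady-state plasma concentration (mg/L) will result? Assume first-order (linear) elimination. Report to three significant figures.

108 mg/L

CL = 92.3 mL/min = 92.3 × 0.06 = 5.538 L/h
Css = rate / CL = 596 / 5.538 = 107.6 mg/L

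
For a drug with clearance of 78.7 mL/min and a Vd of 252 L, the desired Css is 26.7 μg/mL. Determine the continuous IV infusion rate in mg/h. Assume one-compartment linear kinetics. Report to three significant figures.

126 mg/h

Convert clearance: 78.7 mL/min × 60 min/h ÷ 1000 mL/L = 4.722 L/h
R₀ = 4.722 × 26.7 = 126.1 mg/h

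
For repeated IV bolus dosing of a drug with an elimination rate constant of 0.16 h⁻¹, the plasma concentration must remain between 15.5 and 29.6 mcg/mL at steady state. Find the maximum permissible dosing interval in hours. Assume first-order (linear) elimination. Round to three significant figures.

Between IV bolus doses, concentration decays as C = C₀·e^(−kτ), so C_peak/C_trough = e^(kτ).
τ_max = ln(C_peak/C_trough) / k = ln(29.6/15.5) / 0.1600 = 0.6469 / 0.1600 = 4.043 h

4.04 h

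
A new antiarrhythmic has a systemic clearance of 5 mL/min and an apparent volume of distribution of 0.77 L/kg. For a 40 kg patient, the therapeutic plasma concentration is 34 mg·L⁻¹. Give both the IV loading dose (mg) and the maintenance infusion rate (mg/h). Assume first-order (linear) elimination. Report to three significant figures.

Total Vd = 0.77 × 40 = 30.80 L
LD = Vd · C_target = 30.80 × 34 = 1047 mg
Convert clearance: 5 mL/min × 60 min/h ÷ 1000 mL/L = 0.3000 L/h
Maintenance: replace elimination → rate = CL × Css = 0.3000 × 34 = 10.20 mg/h

(a) 1050 mg; (b) 10.2 mg/h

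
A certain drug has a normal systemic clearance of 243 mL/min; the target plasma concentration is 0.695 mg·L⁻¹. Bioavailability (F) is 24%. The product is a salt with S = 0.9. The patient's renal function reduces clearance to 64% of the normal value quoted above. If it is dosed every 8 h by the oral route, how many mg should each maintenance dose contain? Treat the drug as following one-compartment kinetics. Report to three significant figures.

Convert clearance: 243 mL/min × 60 min/h ÷ 1000 mL/L = 14.58 L/h
Patient clearance = 0.64 × 14.58 = 9.331 L/h
D = CL × Css × τ / F / S = 9.331 × 0.695 × 8 / 0.24 / 0.9 = 240.2 mg

240 mg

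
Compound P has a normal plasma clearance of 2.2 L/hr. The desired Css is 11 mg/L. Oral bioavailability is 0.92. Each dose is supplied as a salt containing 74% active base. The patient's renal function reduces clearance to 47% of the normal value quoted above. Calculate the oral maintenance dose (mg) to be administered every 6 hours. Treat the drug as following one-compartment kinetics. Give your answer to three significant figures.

Patient clearance = 0.47 × 2.200 = 1.034 L/h
D = CL × Css × τ / F / S = 1.034 × 11 × 6 / 0.92 / 0.74 = 100.2 mg

100 mg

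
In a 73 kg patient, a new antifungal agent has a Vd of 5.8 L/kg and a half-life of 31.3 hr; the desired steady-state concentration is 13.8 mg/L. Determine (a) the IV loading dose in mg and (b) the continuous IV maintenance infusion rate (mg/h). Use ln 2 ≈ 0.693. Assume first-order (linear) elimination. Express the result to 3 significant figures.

Total Vd = 5.8 × 73 = 423.4 L
LD = Vd × C = 423.4 × 13.8 = 5843 mg
CL = 0.693 × Vd / t½ = 0.693 × 423.4 / 31.3 = 9.374 L/h
Infusion rate = CL × Css = 9.374 × 13.8 = 129.4 mg/h

(a) 5840 mg; (b) 129 mg/h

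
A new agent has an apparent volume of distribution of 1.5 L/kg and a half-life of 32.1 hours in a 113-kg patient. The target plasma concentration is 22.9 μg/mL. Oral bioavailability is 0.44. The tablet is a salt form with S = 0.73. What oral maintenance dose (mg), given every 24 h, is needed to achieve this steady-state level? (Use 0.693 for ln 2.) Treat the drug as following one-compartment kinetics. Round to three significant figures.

Vd = 1.5 L/kg × 113 kg = 169.5 L
k = 0.693/32.1 = 0.02159 h⁻¹, so CL = k·Vd = 0.02159 × 169.5 = 3.660 L/h
D = CL × Css × τ / F / S = 3.660 × 22.9 × 24 / 0.44 / 0.73 = 6263 mg

6260 mg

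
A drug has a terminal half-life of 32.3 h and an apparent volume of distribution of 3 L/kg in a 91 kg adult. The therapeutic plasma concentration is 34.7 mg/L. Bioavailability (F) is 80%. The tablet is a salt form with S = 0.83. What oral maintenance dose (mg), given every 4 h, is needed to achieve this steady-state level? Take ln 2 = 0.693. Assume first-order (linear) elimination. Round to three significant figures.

1220 mg

Total Vd = 3 × 91 = 273.0 L
CL = ln 2 · Vd / t½ = 0.693 × 273.0 / 32.3 = 5.857 L/h
D = CL × Css × τ / F / S = 5.857 × 34.7 × 4 / 0.8 / 0.83 = 1224 mg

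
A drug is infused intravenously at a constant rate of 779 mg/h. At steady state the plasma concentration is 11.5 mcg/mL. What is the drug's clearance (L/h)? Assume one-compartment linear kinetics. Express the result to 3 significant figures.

67.7 L/h

At steady state, infusion rate = CL × Css, so CL = rate / Css.
CL = 779 / 11.5 = 67.74 L/h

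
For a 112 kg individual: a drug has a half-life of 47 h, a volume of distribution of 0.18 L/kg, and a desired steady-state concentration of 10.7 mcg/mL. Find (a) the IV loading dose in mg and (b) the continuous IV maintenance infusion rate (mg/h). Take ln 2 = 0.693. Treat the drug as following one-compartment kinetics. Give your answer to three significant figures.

Total Vd = 0.18 × 112 = 20.16 L
LD = Vd × C = 20.16 × 10.7 = 215.7 mg
CL = 0.693 × Vd / t½ = 0.693 × 20.16 / 47 = 0.2973 L/h
Infusion rate = CL × Css = 0.2973 × 10.7 = 3.181 mg/h

(a) 216 mg; (b) 3.18 mg/h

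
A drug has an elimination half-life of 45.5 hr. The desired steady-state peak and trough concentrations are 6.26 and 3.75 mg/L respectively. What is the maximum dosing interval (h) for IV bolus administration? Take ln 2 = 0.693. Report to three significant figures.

33.6 h

k = 0.693 / t½ = 0.693 / 45.5 = 0.01523 h⁻¹
Between IV bolus doses, concentration decays as C = C₀·e^(−kτ), so C_peak/C_trough = e^(kτ).
τ_max = ln(C_peak/C_trough) / k = ln(6.26/3.75) / 0.01523 = 0.5124 / 0.01523 = 33.64 h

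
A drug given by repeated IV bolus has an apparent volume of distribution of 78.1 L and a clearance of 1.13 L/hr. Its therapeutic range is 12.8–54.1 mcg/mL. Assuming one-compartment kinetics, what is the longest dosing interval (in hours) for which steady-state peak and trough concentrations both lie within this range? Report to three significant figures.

k = CL / Vd = 1.130 / 78.10 = 0.01447 h⁻¹
Between IV bolus doses, concentration decays as C = C₀·e^(−kτ), so C_peak/C_trough = e^(kτ).
τ_max = ln(C_peak/C_trough) / k = ln(54.1/12.8) / 0.01447 = 1.441 / 0.01447 = 99.59 h

99.6 h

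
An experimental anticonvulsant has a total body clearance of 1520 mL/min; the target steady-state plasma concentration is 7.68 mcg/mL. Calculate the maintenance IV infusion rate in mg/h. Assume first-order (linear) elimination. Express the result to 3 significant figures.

700 mg/h

CL = 1520 mL/min × 60/1000 = 91.20 L/h
R₀ = 91.20 × 7.68 = 700.4 mg/h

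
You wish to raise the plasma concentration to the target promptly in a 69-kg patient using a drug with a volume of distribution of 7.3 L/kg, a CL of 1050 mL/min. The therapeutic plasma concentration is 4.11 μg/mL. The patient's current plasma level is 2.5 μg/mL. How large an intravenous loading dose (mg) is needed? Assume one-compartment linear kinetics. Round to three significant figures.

Vd = 7.3 L/kg × 69 kg = 503.7 L
Concentration deficit ΔC = 4.11 − 2.5 = 1.610 mg/L
LD = Vd × ΔC = 503.7 × 1.610 = 811.0 mg

811 mg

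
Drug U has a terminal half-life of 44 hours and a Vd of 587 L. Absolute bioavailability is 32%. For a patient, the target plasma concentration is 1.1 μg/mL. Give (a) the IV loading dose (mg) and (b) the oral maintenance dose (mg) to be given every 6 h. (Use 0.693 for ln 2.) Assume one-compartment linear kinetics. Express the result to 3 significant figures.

(a) 646 mg; (b) 191 mg

LD = Vd × C = 587.0 × 1.1 = 645.7 mg
CL = 0.693 × Vd / t½ = 0.693 × 587.0 / 44 = 9.245 L/h
D = CL × Css × τ / F = 9.245 × 1.1 × 6 / 0.32 = 190.7 mg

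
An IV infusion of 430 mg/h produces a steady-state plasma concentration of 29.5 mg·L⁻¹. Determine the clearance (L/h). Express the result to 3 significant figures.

At steady state, infusion rate = CL × Css, so CL = rate / Css.
CL = 430 / 29.5 = 14.58 L/h

14.6 L/h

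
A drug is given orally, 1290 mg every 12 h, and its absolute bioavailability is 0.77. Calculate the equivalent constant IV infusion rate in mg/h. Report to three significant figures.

82.8 mg/h

Equivalent systemic input: infusion rate = F·D/τ.
Rate = 0.77 × 1290 / 12 = 82.78 mg/h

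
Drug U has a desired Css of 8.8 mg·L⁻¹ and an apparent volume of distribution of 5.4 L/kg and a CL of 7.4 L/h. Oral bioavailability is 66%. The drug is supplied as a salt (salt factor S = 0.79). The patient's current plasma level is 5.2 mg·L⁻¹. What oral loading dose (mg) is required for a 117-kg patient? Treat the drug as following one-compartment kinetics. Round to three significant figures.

4360 mg

Vd(total) = 117 kg × 5.4 L/kg = 631.8 L
Concentration deficit ΔC = 8.8 − 5.2 = 3.600 mg/L
LD = Vd × ΔC / F / S = 631.8 × 3.600 / 0.66 / 0.79 = 4362 mg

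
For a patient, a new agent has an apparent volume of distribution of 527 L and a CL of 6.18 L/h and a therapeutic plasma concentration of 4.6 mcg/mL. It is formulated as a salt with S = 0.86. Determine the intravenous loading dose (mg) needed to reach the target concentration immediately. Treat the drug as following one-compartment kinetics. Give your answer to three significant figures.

LD = Vd × C / S = 527.0 × 4.600 / 0.86 = 2819 mg

2820 mg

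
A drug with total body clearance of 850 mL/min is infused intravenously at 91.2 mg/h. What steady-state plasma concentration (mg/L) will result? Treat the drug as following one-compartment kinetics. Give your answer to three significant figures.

Convert clearance: 850 mL/min × 60 min/h ÷ 1000 mL/L = 51.00 L/h
Css = rate / CL = 91.2 / 51.00 = 1.788 mg/L

1.79 mg/L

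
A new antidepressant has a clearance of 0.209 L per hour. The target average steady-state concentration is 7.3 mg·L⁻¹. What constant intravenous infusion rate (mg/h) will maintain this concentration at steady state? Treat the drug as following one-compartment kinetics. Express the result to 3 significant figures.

R₀ = 0.2090 × 7.3 = 1.526 mg/h

1.53 mg/h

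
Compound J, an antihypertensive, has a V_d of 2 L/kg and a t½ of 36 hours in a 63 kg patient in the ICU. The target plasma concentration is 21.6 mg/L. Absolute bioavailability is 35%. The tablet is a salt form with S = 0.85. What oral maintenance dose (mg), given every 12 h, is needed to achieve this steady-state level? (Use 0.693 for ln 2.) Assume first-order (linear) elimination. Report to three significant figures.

Vd(total) = 63 kg × 2 L/kg = 126.0 L
k = 0.693/36 = 0.01925 h⁻¹, so CL = k·Vd = 0.01925 × 126.0 = 2.426 L/h
D = CL × Css × τ / F / S = 2.426 × 21.6 × 12 / 0.35 / 0.85 = 2114 mg

2110 mg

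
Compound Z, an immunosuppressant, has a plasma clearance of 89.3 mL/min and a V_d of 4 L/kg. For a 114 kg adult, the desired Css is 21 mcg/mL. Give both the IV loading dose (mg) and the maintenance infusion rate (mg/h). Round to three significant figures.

(a) 9580 mg; (b) 113 mg/h

Total Vd = 4 × 114 = 456.0 L
Loading: fill Vd to C_target → 456.0 L × 21 mg/L = 9576 mg
Convert clearance: 89.3 mL/min × 60 min/h ÷ 1000 mL/L = 5.358 L/h
Infusion rate = 5.358 L/h × 21 mg/L = 112.5 mg/h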